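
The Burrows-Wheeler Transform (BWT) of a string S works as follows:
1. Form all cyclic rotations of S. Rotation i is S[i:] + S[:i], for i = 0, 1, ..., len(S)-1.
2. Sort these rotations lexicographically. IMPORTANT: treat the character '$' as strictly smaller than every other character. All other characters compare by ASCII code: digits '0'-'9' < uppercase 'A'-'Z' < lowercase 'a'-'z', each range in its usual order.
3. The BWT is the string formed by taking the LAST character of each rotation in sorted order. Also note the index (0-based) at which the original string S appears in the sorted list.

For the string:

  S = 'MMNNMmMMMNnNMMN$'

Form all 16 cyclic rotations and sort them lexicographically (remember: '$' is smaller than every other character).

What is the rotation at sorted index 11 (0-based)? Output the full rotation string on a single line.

Answer: NMmMMMNnNMMN$MMN

Derivation:
All 16 rotations (rotation i = S[i:]+S[:i]):
  rot[0] = MMNNMmMMMNnNMMN$
  rot[1] = MNNMmMMMNnNMMN$M
  rot[2] = NNMmMMMNnNMMN$MM
  rot[3] = NMmMMMNnNMMN$MMN
  rot[4] = MmMMMNnNMMN$MMNN
  rot[5] = mMMMNnNMMN$MMNNM
  rot[6] = MMMNnNMMN$MMNNMm
  rot[7] = MMNnNMMN$MMNNMmM
  rot[8] = MNnNMMN$MMNNMmMM
  rot[9] = NnNMMN$MMNNMmMMM
  rot[10] = nNMMN$MMNNMmMMMN
  rot[11] = NMMN$MMNNMmMMMNn
  rot[12] = MMN$MMNNMmMMMNnN
  rot[13] = MN$MMNNMmMMMNnNM
  rot[14] = N$MMNNMmMMMNnNMM
  rot[15] = $MMNNMmMMMNnNMMN
Sorted (with $ < everything):
  sorted[0] = $MMNNMmMMMNnNMMN
  sorted[1] = MMMNnNMMN$MMNNMm
  sorted[2] = MMN$MMNNMmMMMNnN
  sorted[3] = MMNNMmMMMNnNMMN$
  sorted[4] = MMNnNMMN$MMNNMmM
  sorted[5] = MN$MMNNMmMMMNnNM
  sorted[6] = MNNMmMMMNnNMMN$M
  sorted[7] = MNnNMMN$MMNNMmMM
  sorted[8] = MmMMMNnNMMN$MMNN
  sorted[9] = N$MMNNMmMMMNnNMM
  sorted[10] = NMMN$MMNNMmMMMNn
  sorted[11] = NMmMMMNnNMMN$MMN
  sorted[12] = NNMmMMMNnNMMN$MM
  sorted[13] = NnNMMN$MMNNMmMMM
  sorted[14] = mMMMNnNMMN$MMNNM
  sorted[15] = nNMMN$MMNNMmMMMN
sorted[11] = NMmMMMNnNMMN$MMN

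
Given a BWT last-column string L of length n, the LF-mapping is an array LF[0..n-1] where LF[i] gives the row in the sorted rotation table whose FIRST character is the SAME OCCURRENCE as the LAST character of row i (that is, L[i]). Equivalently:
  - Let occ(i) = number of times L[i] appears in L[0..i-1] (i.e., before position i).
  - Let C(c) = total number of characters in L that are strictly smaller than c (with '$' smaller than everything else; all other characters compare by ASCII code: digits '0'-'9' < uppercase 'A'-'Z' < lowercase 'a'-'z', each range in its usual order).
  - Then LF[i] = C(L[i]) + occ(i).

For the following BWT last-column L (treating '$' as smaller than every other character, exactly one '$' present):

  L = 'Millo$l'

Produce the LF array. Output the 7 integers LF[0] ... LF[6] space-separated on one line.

Answer: 1 2 3 4 6 0 5

Derivation:
Char counts: '$':1, 'M':1, 'i':1, 'l':3, 'o':1
C (first-col start): C('$')=0, C('M')=1, C('i')=2, C('l')=3, C('o')=6
L[0]='M': occ=0, LF[0]=C('M')+0=1+0=1
L[1]='i': occ=0, LF[1]=C('i')+0=2+0=2
L[2]='l': occ=0, LF[2]=C('l')+0=3+0=3
L[3]='l': occ=1, LF[3]=C('l')+1=3+1=4
L[4]='o': occ=0, LF[4]=C('o')+0=6+0=6
L[5]='$': occ=0, LF[5]=C('$')+0=0+0=0
L[6]='l': occ=2, LF[6]=C('l')+2=3+2=5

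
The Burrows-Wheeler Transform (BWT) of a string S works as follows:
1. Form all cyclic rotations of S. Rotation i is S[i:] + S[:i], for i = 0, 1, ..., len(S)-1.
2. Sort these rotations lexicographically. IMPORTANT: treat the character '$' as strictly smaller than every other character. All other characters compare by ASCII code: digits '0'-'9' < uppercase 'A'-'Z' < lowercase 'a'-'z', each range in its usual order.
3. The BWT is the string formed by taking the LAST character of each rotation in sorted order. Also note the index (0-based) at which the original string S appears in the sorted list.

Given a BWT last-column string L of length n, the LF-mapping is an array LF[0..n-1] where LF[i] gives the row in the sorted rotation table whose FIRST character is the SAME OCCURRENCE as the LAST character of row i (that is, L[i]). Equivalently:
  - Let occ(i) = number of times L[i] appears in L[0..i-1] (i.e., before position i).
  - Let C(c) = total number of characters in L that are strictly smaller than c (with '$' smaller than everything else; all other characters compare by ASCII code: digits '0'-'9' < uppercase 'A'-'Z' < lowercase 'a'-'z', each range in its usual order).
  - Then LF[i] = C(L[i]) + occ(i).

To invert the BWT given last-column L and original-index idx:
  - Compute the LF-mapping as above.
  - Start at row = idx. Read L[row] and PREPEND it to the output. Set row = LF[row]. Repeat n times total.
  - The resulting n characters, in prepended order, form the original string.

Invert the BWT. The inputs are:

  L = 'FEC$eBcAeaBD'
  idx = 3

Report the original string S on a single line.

Answer: BeCBDeacEAF$

Derivation:
LF mapping: 7 6 4 0 10 2 9 1 11 8 3 5
Walk LF starting at row 3, prepending L[row]:
  step 1: row=3, L[3]='$', prepend. Next row=LF[3]=0
  step 2: row=0, L[0]='F', prepend. Next row=LF[0]=7
  step 3: row=7, L[7]='A', prepend. Next row=LF[7]=1
  step 4: row=1, L[1]='E', prepend. Next row=LF[1]=6
  step 5: row=6, L[6]='c', prepend. Next row=LF[6]=9
  step 6: row=9, L[9]='a', prepend. Next row=LF[9]=8
  step 7: row=8, L[8]='e', prepend. Next row=LF[8]=11
  step 8: row=11, L[11]='D', prepend. Next row=LF[11]=5
  step 9: row=5, L[5]='B', prepend. Next row=LF[5]=2
  step 10: row=2, L[2]='C', prepend. Next row=LF[2]=4
  step 11: row=4, L[4]='e', prepend. Next row=LF[4]=10
  step 12: row=10, L[10]='B', prepend. Next row=LF[10]=3
Reversed output: BeCBDeacEAF$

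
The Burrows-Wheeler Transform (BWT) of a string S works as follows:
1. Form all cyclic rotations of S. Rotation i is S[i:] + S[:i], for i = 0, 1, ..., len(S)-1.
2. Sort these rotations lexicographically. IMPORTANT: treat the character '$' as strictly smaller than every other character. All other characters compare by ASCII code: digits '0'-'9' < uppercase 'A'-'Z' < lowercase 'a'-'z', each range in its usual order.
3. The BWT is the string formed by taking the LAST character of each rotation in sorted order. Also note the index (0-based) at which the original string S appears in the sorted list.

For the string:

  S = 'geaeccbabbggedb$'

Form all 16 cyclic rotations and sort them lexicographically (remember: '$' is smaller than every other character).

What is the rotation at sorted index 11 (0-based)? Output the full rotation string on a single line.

All 16 rotations (rotation i = S[i:]+S[:i]):
  rot[0] = geaeccbabbggedb$
  rot[1] = eaeccbabbggedb$g
  rot[2] = aeccbabbggedb$ge
  rot[3] = eccbabbggedb$gea
  rot[4] = ccbabbggedb$geae
  rot[5] = cbabbggedb$geaec
  rot[6] = babbggedb$geaecc
  rot[7] = abbggedb$geaeccb
  rot[8] = bbggedb$geaeccba
  rot[9] = bggedb$geaeccbab
  rot[10] = ggedb$geaeccbabb
  rot[11] = gedb$geaeccbabbg
  rot[12] = edb$geaeccbabbgg
  rot[13] = db$geaeccbabbgge
  rot[14] = b$geaeccbabbgged
  rot[15] = $geaeccbabbggedb
Sorted (with $ < everything):
  sorted[0] = $geaeccbabbggedb
  sorted[1] = abbggedb$geaeccb
  sorted[2] = aeccbabbggedb$ge
  sorted[3] = b$geaeccbabbgged
  sorted[4] = babbggedb$geaecc
  sorted[5] = bbggedb$geaeccba
  sorted[6] = bggedb$geaeccbab
  sorted[7] = cbabbggedb$geaec
  sorted[8] = ccbabbggedb$geae
  sorted[9] = db$geaeccbabbgge
  sorted[10] = eaeccbabbggedb$g
  sorted[11] = eccbabbggedb$gea
  sorted[12] = edb$geaeccbabbgg
  sorted[13] = geaeccbabbggedb$
  sorted[14] = gedb$geaeccbabbg
  sorted[15] = ggedb$geaeccbabb
sorted[11] = eccbabbggedb$gea

Answer: eccbabbggedb$gea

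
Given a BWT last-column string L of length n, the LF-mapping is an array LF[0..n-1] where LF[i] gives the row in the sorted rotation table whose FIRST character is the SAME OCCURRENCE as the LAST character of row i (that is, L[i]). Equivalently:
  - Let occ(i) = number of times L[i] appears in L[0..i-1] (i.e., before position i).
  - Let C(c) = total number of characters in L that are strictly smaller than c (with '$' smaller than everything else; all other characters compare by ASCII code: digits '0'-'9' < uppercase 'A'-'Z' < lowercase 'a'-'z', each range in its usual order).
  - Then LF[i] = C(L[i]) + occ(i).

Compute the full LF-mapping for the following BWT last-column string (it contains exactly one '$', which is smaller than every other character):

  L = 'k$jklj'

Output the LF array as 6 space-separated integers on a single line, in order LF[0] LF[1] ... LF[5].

Answer: 3 0 1 4 5 2

Derivation:
Char counts: '$':1, 'j':2, 'k':2, 'l':1
C (first-col start): C('$')=0, C('j')=1, C('k')=3, C('l')=5
L[0]='k': occ=0, LF[0]=C('k')+0=3+0=3
L[1]='$': occ=0, LF[1]=C('$')+0=0+0=0
L[2]='j': occ=0, LF[2]=C('j')+0=1+0=1
L[3]='k': occ=1, LF[3]=C('k')+1=3+1=4
L[4]='l': occ=0, LF[4]=C('l')+0=5+0=5
L[5]='j': occ=1, LF[5]=C('j')+1=1+1=2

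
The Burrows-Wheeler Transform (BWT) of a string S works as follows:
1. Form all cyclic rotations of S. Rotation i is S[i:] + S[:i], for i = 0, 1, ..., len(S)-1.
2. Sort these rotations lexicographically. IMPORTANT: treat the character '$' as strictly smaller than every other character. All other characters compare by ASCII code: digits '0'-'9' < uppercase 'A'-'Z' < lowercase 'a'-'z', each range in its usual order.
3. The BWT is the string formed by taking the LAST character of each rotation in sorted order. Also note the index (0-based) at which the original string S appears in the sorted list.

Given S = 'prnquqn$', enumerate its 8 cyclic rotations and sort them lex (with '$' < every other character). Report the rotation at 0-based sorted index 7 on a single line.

All 8 rotations (rotation i = S[i:]+S[:i]):
  rot[0] = prnquqn$
  rot[1] = rnquqn$p
  rot[2] = nquqn$pr
  rot[3] = quqn$prn
  rot[4] = uqn$prnq
  rot[5] = qn$prnqu
  rot[6] = n$prnquq
  rot[7] = $prnquqn
Sorted (with $ < everything):
  sorted[0] = $prnquqn
  sorted[1] = n$prnquq
  sorted[2] = nquqn$pr
  sorted[3] = prnquqn$
  sorted[4] = qn$prnqu
  sorted[5] = quqn$prn
  sorted[6] = rnquqn$p
  sorted[7] = uqn$prnq
sorted[7] = uqn$prnq

Answer: uqn$prnq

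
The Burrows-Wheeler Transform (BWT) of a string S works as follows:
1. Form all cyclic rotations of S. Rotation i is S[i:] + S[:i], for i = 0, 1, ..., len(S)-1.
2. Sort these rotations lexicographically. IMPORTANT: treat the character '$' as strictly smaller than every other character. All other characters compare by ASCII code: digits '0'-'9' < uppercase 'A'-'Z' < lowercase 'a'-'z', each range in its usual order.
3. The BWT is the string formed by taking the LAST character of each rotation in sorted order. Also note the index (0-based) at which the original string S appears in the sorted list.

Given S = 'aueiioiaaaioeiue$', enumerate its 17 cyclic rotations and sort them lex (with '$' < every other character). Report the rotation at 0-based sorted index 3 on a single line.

All 17 rotations (rotation i = S[i:]+S[:i]):
  rot[0] = aueiioiaaaioeiue$
  rot[1] = ueiioiaaaioeiue$a
  rot[2] = eiioiaaaioeiue$au
  rot[3] = iioiaaaioeiue$aue
  rot[4] = ioiaaaioeiue$auei
  rot[5] = oiaaaioeiue$aueii
  rot[6] = iaaaioeiue$aueiio
  rot[7] = aaaioeiue$aueiioi
  rot[8] = aaioeiue$aueiioia
  rot[9] = aioeiue$aueiioiaa
  rot[10] = ioeiue$aueiioiaaa
  rot[11] = oeiue$aueiioiaaai
  rot[12] = eiue$aueiioiaaaio
  rot[13] = iue$aueiioiaaaioe
  rot[14] = ue$aueiioiaaaioei
  rot[15] = e$aueiioiaaaioeiu
  rot[16] = $aueiioiaaaioeiue
Sorted (with $ < everything):
  sorted[0] = $aueiioiaaaioeiue
  sorted[1] = aaaioeiue$aueiioi
  sorted[2] = aaioeiue$aueiioia
  sorted[3] = aioeiue$aueiioiaa
  sorted[4] = aueiioiaaaioeiue$
  sorted[5] = e$aueiioiaaaioeiu
  sorted[6] = eiioiaaaioeiue$au
  sorted[7] = eiue$aueiioiaaaio
  sorted[8] = iaaaioeiue$aueiio
  sorted[9] = iioiaaaioeiue$aue
  sorted[10] = ioeiue$aueiioiaaa
  sorted[11] = ioiaaaioeiue$auei
  sorted[12] = iue$aueiioiaaaioe
  sorted[13] = oeiue$aueiioiaaai
  sorted[14] = oiaaaioeiue$aueii
  sorted[15] = ue$aueiioiaaaioei
  sorted[16] = ueiioiaaaioeiue$a
sorted[3] = aioeiue$aueiioiaa

Answer: aioeiue$aueiioiaa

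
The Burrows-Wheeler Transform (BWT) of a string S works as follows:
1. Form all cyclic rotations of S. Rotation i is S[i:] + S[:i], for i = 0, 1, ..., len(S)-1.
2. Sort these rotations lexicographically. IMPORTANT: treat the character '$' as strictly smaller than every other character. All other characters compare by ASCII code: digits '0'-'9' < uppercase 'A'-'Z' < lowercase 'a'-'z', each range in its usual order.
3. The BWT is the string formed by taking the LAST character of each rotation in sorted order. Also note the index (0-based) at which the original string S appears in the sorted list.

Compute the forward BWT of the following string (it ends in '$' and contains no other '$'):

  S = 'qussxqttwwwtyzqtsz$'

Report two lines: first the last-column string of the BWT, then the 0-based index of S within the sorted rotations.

Answer: zzx$ustqqtwqwwtstsy
3

Derivation:
All 19 rotations (rotation i = S[i:]+S[:i]):
  rot[0] = qussxqttwwwtyzqtsz$
  rot[1] = ussxqttwwwtyzqtsz$q
  rot[2] = ssxqttwwwtyzqtsz$qu
  rot[3] = sxqttwwwtyzqtsz$qus
  rot[4] = xqttwwwtyzqtsz$quss
  rot[5] = qttwwwtyzqtsz$qussx
  rot[6] = ttwwwtyzqtsz$qussxq
  rot[7] = twwwtyzqtsz$qussxqt
  rot[8] = wwwtyzqtsz$qussxqtt
  rot[9] = wwtyzqtsz$qussxqttw
  rot[10] = wtyzqtsz$qussxqttww
  rot[11] = tyzqtsz$qussxqttwww
  rot[12] = yzqtsz$qussxqttwwwt
  rot[13] = zqtsz$qussxqttwwwty
  rot[14] = qtsz$qussxqttwwwtyz
  rot[15] = tsz$qussxqttwwwtyzq
  rot[16] = sz$qussxqttwwwtyzqt
  rot[17] = z$qussxqttwwwtyzqts
  rot[18] = $qussxqttwwwtyzqtsz
Sorted (with $ < everything):
  sorted[0] = $qussxqttwwwtyzqtsz  (last char: 'z')
  sorted[1] = qtsz$qussxqttwwwtyz  (last char: 'z')
  sorted[2] = qttwwwtyzqtsz$qussx  (last char: 'x')
  sorted[3] = qussxqttwwwtyzqtsz$  (last char: '$')
  sorted[4] = ssxqttwwwtyzqtsz$qu  (last char: 'u')
  sorted[5] = sxqttwwwtyzqtsz$qus  (last char: 's')
  sorted[6] = sz$qussxqttwwwtyzqt  (last char: 't')
  sorted[7] = tsz$qussxqttwwwtyzq  (last char: 'q')
  sorted[8] = ttwwwtyzqtsz$qussxq  (last char: 'q')
  sorted[9] = twwwtyzqtsz$qussxqt  (last char: 't')
  sorted[10] = tyzqtsz$qussxqttwww  (last char: 'w')
  sorted[11] = ussxqttwwwtyzqtsz$q  (last char: 'q')
  sorted[12] = wtyzqtsz$qussxqttww  (last char: 'w')
  sorted[13] = wwtyzqtsz$qussxqttw  (last char: 'w')
  sorted[14] = wwwtyzqtsz$qussxqtt  (last char: 't')
  sorted[15] = xqttwwwtyzqtsz$quss  (last char: 's')
  sorted[16] = yzqtsz$qussxqttwwwt  (last char: 't')
  sorted[17] = z$qussxqttwwwtyzqts  (last char: 's')
  sorted[18] = zqtsz$qussxqttwwwty  (last char: 'y')
Last column: zzx$ustqqtwqwwtstsy
Original string S is at sorted index 3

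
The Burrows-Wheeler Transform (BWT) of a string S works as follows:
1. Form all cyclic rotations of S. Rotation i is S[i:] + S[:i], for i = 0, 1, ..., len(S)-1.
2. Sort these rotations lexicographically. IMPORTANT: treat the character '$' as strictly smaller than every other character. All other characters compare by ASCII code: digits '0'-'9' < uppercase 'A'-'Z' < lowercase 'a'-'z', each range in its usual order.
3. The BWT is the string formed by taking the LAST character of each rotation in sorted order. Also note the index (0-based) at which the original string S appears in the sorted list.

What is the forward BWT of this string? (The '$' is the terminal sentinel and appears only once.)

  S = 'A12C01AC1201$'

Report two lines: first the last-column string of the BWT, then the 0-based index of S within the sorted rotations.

Answer: 12C0CA011$12A
9

Derivation:
All 13 rotations (rotation i = S[i:]+S[:i]):
  rot[0] = A12C01AC1201$
  rot[1] = 12C01AC1201$A
  rot[2] = 2C01AC1201$A1
  rot[3] = C01AC1201$A12
  rot[4] = 01AC1201$A12C
  rot[5] = 1AC1201$A12C0
  rot[6] = AC1201$A12C01
  rot[7] = C1201$A12C01A
  rot[8] = 1201$A12C01AC
  rot[9] = 201$A12C01AC1
  rot[10] = 01$A12C01AC12
  rot[11] = 1$A12C01AC120
  rot[12] = $A12C01AC1201
Sorted (with $ < everything):
  sorted[0] = $A12C01AC1201  (last char: '1')
  sorted[1] = 01$A12C01AC12  (last char: '2')
  sorted[2] = 01AC1201$A12C  (last char: 'C')
  sorted[3] = 1$A12C01AC120  (last char: '0')
  sorted[4] = 1201$A12C01AC  (last char: 'C')
  sorted[5] = 12C01AC1201$A  (last char: 'A')
  sorted[6] = 1AC1201$A12C0  (last char: '0')
  sorted[7] = 201$A12C01AC1  (last char: '1')
  sorted[8] = 2C01AC1201$A1  (last char: '1')
  sorted[9] = A12C01AC1201$  (last char: '$')
  sorted[10] = AC1201$A12C01  (last char: '1')
  sorted[11] = C01AC1201$A12  (last char: '2')
  sorted[12] = C1201$A12C01A  (last char: 'A')
Last column: 12C0CA011$12A
Original string S is at sorted index 9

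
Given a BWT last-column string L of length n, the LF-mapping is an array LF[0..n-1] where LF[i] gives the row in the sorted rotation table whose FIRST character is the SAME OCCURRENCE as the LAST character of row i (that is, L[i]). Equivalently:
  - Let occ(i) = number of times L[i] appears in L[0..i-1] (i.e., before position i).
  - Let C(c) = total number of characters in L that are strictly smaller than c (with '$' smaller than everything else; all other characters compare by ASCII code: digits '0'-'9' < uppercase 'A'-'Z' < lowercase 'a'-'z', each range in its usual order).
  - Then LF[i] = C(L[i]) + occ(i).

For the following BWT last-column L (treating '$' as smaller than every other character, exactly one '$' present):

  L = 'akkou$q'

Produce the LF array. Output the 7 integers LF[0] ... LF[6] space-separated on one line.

Char counts: '$':1, 'a':1, 'k':2, 'o':1, 'q':1, 'u':1
C (first-col start): C('$')=0, C('a')=1, C('k')=2, C('o')=4, C('q')=5, C('u')=6
L[0]='a': occ=0, LF[0]=C('a')+0=1+0=1
L[1]='k': occ=0, LF[1]=C('k')+0=2+0=2
L[2]='k': occ=1, LF[2]=C('k')+1=2+1=3
L[3]='o': occ=0, LF[3]=C('o')+0=4+0=4
L[4]='u': occ=0, LF[4]=C('u')+0=6+0=6
L[5]='$': occ=0, LF[5]=C('$')+0=0+0=0
L[6]='q': occ=0, LF[6]=C('q')+0=5+0=5

Answer: 1 2 3 4 6 0 5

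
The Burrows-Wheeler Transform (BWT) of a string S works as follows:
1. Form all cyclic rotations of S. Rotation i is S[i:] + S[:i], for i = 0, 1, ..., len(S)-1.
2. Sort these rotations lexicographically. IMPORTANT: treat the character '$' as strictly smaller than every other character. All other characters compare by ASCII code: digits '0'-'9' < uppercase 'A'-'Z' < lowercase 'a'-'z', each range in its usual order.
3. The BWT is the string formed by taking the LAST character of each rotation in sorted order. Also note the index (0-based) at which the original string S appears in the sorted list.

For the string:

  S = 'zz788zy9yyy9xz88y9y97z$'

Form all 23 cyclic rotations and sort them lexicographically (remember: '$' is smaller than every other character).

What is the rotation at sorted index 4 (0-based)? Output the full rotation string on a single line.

All 23 rotations (rotation i = S[i:]+S[:i]):
  rot[0] = zz788zy9yyy9xz88y9y97z$
  rot[1] = z788zy9yyy9xz88y9y97z$z
  rot[2] = 788zy9yyy9xz88y9y97z$zz
  rot[3] = 88zy9yyy9xz88y9y97z$zz7
  rot[4] = 8zy9yyy9xz88y9y97z$zz78
  rot[5] = zy9yyy9xz88y9y97z$zz788
  rot[6] = y9yyy9xz88y9y97z$zz788z
  rot[7] = 9yyy9xz88y9y97z$zz788zy
  rot[8] = yyy9xz88y9y97z$zz788zy9
  rot[9] = yy9xz88y9y97z$zz788zy9y
  rot[10] = y9xz88y9y97z$zz788zy9yy
  rot[11] = 9xz88y9y97z$zz788zy9yyy
  rot[12] = xz88y9y97z$zz788zy9yyy9
  rot[13] = z88y9y97z$zz788zy9yyy9x
  rot[14] = 88y9y97z$zz788zy9yyy9xz
  rot[15] = 8y9y97z$zz788zy9yyy9xz8
  rot[16] = y9y97z$zz788zy9yyy9xz88
  rot[17] = 9y97z$zz788zy9yyy9xz88y
  rot[18] = y97z$zz788zy9yyy9xz88y9
  rot[19] = 97z$zz788zy9yyy9xz88y9y
  rot[20] = 7z$zz788zy9yyy9xz88y9y9
  rot[21] = z$zz788zy9yyy9xz88y9y97
  rot[22] = $zz788zy9yyy9xz88y9y97z
Sorted (with $ < everything):
  sorted[0] = $zz788zy9yyy9xz88y9y97z
  sorted[1] = 788zy9yyy9xz88y9y97z$zz
  sorted[2] = 7z$zz788zy9yyy9xz88y9y9
  sorted[3] = 88y9y97z$zz788zy9yyy9xz
  sorted[4] = 88zy9yyy9xz88y9y97z$zz7
  sorted[5] = 8y9y97z$zz788zy9yyy9xz8
  sorted[6] = 8zy9yyy9xz88y9y97z$zz78
  sorted[7] = 97z$zz788zy9yyy9xz88y9y
  sorted[8] = 9xz88y9y97z$zz788zy9yyy
  sorted[9] = 9y97z$zz788zy9yyy9xz88y
  sorted[10] = 9yyy9xz88y9y97z$zz788zy
  sorted[11] = xz88y9y97z$zz788zy9yyy9
  sorted[12] = y97z$zz788zy9yyy9xz88y9
  sorted[13] = y9xz88y9y97z$zz788zy9yy
  sorted[14] = y9y97z$zz788zy9yyy9xz88
  sorted[15] = y9yyy9xz88y9y97z$zz788z
  sorted[16] = yy9xz88y9y97z$zz788zy9y
  sorted[17] = yyy9xz88y9y97z$zz788zy9
  sorted[18] = z$zz788zy9yyy9xz88y9y97
  sorted[19] = z788zy9yyy9xz88y9y97z$z
  sorted[20] = z88y9y97z$zz788zy9yyy9x
  sorted[21] = zy9yyy9xz88y9y97z$zz788
  sorted[22] = zz788zy9yyy9xz88y9y97z$
sorted[4] = 88zy9yyy9xz88y9y97z$zz7

Answer: 88zy9yyy9xz88y9y97z$zz7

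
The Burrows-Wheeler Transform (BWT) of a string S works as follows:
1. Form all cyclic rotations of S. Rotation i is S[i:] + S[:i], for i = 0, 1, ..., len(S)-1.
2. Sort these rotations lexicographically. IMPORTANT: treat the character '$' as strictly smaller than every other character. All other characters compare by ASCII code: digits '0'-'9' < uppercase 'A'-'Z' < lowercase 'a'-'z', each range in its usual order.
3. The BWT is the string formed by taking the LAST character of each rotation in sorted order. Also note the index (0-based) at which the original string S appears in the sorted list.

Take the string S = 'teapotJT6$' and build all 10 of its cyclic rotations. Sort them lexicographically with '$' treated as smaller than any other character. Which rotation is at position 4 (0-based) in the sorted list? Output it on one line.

Answer: apotJT6$te

Derivation:
All 10 rotations (rotation i = S[i:]+S[:i]):
  rot[0] = teapotJT6$
  rot[1] = eapotJT6$t
  rot[2] = apotJT6$te
  rot[3] = potJT6$tea
  rot[4] = otJT6$teap
  rot[5] = tJT6$teapo
  rot[6] = JT6$teapot
  rot[7] = T6$teapotJ
  rot[8] = 6$teapotJT
  rot[9] = $teapotJT6
Sorted (with $ < everything):
  sorted[0] = $teapotJT6
  sorted[1] = 6$teapotJT
  sorted[2] = JT6$teapot
  sorted[3] = T6$teapotJ
  sorted[4] = apotJT6$te
  sorted[5] = eapotJT6$t
  sorted[6] = otJT6$teap
  sorted[7] = potJT6$tea
  sorted[8] = tJT6$teapo
  sorted[9] = teapotJT6$
sorted[4] = apotJT6$te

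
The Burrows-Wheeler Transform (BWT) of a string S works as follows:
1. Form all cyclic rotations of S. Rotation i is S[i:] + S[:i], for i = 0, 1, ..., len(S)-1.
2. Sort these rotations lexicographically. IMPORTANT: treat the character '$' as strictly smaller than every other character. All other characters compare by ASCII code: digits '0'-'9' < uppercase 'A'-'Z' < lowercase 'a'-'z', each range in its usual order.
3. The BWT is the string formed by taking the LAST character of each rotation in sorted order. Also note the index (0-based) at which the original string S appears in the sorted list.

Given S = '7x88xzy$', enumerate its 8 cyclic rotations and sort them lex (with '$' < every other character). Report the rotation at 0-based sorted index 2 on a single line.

All 8 rotations (rotation i = S[i:]+S[:i]):
  rot[0] = 7x88xzy$
  rot[1] = x88xzy$7
  rot[2] = 88xzy$7x
  rot[3] = 8xzy$7x8
  rot[4] = xzy$7x88
  rot[5] = zy$7x88x
  rot[6] = y$7x88xz
  rot[7] = $7x88xzy
Sorted (with $ < everything):
  sorted[0] = $7x88xzy
  sorted[1] = 7x88xzy$
  sorted[2] = 88xzy$7x
  sorted[3] = 8xzy$7x8
  sorted[4] = x88xzy$7
  sorted[5] = xzy$7x88
  sorted[6] = y$7x88xz
  sorted[7] = zy$7x88x
sorted[2] = 88xzy$7x

Answer: 88xzy$7x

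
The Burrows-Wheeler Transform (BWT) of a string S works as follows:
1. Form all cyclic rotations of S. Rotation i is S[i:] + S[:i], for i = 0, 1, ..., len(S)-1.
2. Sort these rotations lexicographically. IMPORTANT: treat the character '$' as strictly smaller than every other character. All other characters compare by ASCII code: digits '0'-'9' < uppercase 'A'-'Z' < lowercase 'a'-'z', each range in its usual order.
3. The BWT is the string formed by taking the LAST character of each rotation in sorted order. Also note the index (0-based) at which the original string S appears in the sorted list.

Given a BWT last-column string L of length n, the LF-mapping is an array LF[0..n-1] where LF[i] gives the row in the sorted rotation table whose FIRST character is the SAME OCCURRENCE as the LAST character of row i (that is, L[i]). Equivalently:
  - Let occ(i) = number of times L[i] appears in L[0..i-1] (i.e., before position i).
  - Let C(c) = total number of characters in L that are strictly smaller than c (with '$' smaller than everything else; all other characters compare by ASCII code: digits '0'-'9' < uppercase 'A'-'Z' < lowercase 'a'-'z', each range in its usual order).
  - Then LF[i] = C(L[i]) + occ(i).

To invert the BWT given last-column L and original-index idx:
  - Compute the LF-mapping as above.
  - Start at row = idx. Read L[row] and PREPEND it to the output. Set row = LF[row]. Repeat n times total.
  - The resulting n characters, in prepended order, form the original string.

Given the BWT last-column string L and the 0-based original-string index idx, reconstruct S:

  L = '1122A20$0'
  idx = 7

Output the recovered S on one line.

Answer: 220A1021$

Derivation:
LF mapping: 3 4 5 6 8 7 1 0 2
Walk LF starting at row 7, prepending L[row]:
  step 1: row=7, L[7]='$', prepend. Next row=LF[7]=0
  step 2: row=0, L[0]='1', prepend. Next row=LF[0]=3
  step 3: row=3, L[3]='2', prepend. Next row=LF[3]=6
  step 4: row=6, L[6]='0', prepend. Next row=LF[6]=1
  step 5: row=1, L[1]='1', prepend. Next row=LF[1]=4
  step 6: row=4, L[4]='A', prepend. Next row=LF[4]=8
  step 7: row=8, L[8]='0', prepend. Next row=LF[8]=2
  step 8: row=2, L[2]='2', prepend. Next row=LF[2]=5
  step 9: row=5, L[5]='2', prepend. Next row=LF[5]=7
Reversed output: 220A1021$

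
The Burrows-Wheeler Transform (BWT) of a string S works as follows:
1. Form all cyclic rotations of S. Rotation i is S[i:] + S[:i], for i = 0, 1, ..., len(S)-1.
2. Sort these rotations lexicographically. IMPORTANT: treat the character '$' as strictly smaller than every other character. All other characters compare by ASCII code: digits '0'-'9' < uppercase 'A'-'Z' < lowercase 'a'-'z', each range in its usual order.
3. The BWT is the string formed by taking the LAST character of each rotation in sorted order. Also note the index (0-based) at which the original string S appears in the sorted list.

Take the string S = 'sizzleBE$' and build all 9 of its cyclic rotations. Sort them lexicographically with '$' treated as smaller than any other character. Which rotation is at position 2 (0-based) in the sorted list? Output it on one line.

Answer: E$sizzleB

Derivation:
All 9 rotations (rotation i = S[i:]+S[:i]):
  rot[0] = sizzleBE$
  rot[1] = izzleBE$s
  rot[2] = zzleBE$si
  rot[3] = zleBE$siz
  rot[4] = leBE$sizz
  rot[5] = eBE$sizzl
  rot[6] = BE$sizzle
  rot[7] = E$sizzleB
  rot[8] = $sizzleBE
Sorted (with $ < everything):
  sorted[0] = $sizzleBE
  sorted[1] = BE$sizzle
  sorted[2] = E$sizzleB
  sorted[3] = eBE$sizzl
  sorted[4] = izzleBE$s
  sorted[5] = leBE$sizz
  sorted[6] = sizzleBE$
  sorted[7] = zleBE$siz
  sorted[8] = zzleBE$si
sorted[2] = E$sizzleB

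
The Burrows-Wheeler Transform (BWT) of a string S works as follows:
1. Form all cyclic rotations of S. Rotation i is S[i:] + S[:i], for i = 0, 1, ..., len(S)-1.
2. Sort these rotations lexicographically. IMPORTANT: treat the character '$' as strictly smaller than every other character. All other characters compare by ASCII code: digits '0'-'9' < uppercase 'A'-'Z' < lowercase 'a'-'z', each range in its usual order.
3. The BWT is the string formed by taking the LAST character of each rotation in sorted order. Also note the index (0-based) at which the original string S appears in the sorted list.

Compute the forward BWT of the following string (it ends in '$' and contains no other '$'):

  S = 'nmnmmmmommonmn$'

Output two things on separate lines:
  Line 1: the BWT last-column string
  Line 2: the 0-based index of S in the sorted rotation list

All 15 rotations (rotation i = S[i:]+S[:i]):
  rot[0] = nmnmmmmommonmn$
  rot[1] = mnmmmmommonmn$n
  rot[2] = nmmmmommonmn$nm
  rot[3] = mmmmommonmn$nmn
  rot[4] = mmmommonmn$nmnm
  rot[5] = mmommonmn$nmnmm
  rot[6] = mommonmn$nmnmmm
  rot[7] = ommonmn$nmnmmmm
  rot[8] = mmonmn$nmnmmmmo
  rot[9] = monmn$nmnmmmmom
  rot[10] = onmn$nmnmmmmomm
  rot[11] = nmn$nmnmmmmommo
  rot[12] = mn$nmnmmmmommon
  rot[13] = n$nmnmmmmommonm
  rot[14] = $nmnmmmmommonmn
Sorted (with $ < everything):
  sorted[0] = $nmnmmmmommonmn  (last char: 'n')
  sorted[1] = mmmmommonmn$nmn  (last char: 'n')
  sorted[2] = mmmommonmn$nmnm  (last char: 'm')
  sorted[3] = mmommonmn$nmnmm  (last char: 'm')
  sorted[4] = mmonmn$nmnmmmmo  (last char: 'o')
  sorted[5] = mn$nmnmmmmommon  (last char: 'n')
  sorted[6] = mnmmmmommonmn$n  (last char: 'n')
  sorted[7] = mommonmn$nmnmmm  (last char: 'm')
  sorted[8] = monmn$nmnmmmmom  (last char: 'm')
  sorted[9] = n$nmnmmmmommonm  (last char: 'm')
  sorted[10] = nmmmmommonmn$nm  (last char: 'm')
  sorted[11] = nmn$nmnmmmmommo  (last char: 'o')
  sorted[12] = nmnmmmmommonmn$  (last char: '$')
  sorted[13] = ommonmn$nmnmmmm  (last char: 'm')
  sorted[14] = onmn$nmnmmmmomm  (last char: 'm')
Last column: nnmmonnmmmmo$mm
Original string S is at sorted index 12

Answer: nnmmonnmmmmo$mm
12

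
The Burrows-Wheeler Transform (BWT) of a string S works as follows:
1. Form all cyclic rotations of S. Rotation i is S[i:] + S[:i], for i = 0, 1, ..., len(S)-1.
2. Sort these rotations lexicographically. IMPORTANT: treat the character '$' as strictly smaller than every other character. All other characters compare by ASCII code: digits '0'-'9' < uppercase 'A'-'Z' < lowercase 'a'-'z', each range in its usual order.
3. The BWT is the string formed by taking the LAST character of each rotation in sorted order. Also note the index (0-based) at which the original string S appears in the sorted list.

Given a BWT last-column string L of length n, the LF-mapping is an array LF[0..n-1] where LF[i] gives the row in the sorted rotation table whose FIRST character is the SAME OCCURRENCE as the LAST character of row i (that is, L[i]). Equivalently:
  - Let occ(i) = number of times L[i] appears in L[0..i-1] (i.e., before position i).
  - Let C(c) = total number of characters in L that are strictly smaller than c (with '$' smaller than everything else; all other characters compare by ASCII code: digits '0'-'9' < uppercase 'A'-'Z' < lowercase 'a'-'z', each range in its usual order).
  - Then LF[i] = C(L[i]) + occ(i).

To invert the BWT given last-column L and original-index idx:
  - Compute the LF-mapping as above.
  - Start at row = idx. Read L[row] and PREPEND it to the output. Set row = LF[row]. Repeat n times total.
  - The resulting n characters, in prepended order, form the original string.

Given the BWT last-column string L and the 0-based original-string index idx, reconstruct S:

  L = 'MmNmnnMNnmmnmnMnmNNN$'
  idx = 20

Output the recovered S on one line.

Answer: nnNMNnNnmmmMmnNNnmmM$

Derivation:
LF mapping: 1 9 4 10 15 16 2 5 17 11 12 18 13 19 3 20 14 6 7 8 0
Walk LF starting at row 20, prepending L[row]:
  step 1: row=20, L[20]='$', prepend. Next row=LF[20]=0
  step 2: row=0, L[0]='M', prepend. Next row=LF[0]=1
  step 3: row=1, L[1]='m', prepend. Next row=LF[1]=9
  step 4: row=9, L[9]='m', prepend. Next row=LF[9]=11
  step 5: row=11, L[11]='n', prepend. Next row=LF[11]=18
  step 6: row=18, L[18]='N', prepend. Next row=LF[18]=7
  step 7: row=7, L[7]='N', prepend. Next row=LF[7]=5
  step 8: row=5, L[5]='n', prepend. Next row=LF[5]=16
  step 9: row=16, L[16]='m', prepend. Next row=LF[16]=14
  step 10: row=14, L[14]='M', prepend. Next row=LF[14]=3
  step 11: row=3, L[3]='m', prepend. Next row=LF[3]=10
  step 12: row=10, L[10]='m', prepend. Next row=LF[10]=12
  step 13: row=12, L[12]='m', prepend. Next row=LF[12]=13
  step 14: row=13, L[13]='n', prepend. Next row=LF[13]=19
  step 15: row=19, L[19]='N', prepend. Next row=LF[19]=8
  step 16: row=8, L[8]='n', prepend. Next row=LF[8]=17
  step 17: row=17, L[17]='N', prepend. Next row=LF[17]=6
  step 18: row=6, L[6]='M', prepend. Next row=LF[6]=2
  step 19: row=2, L[2]='N', prepend. Next row=LF[2]=4
  step 20: row=4, L[4]='n', prepend. Next row=LF[4]=15
  step 21: row=15, L[15]='n', prepend. Next row=LF[15]=20
Reversed output: nnNMNnNnmmmMmnNNnmmM$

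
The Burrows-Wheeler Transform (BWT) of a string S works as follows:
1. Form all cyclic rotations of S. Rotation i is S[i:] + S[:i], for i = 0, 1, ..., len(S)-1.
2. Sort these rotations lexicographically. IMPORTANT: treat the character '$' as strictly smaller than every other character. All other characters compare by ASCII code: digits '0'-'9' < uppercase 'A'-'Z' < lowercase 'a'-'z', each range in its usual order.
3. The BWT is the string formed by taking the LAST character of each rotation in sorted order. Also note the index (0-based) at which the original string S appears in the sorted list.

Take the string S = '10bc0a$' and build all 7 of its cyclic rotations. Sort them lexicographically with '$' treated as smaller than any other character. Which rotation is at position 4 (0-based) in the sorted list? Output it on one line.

Answer: a$10bc0

Derivation:
All 7 rotations (rotation i = S[i:]+S[:i]):
  rot[0] = 10bc0a$
  rot[1] = 0bc0a$1
  rot[2] = bc0a$10
  rot[3] = c0a$10b
  rot[4] = 0a$10bc
  rot[5] = a$10bc0
  rot[6] = $10bc0a
Sorted (with $ < everything):
  sorted[0] = $10bc0a
  sorted[1] = 0a$10bc
  sorted[2] = 0bc0a$1
  sorted[3] = 10bc0a$
  sorted[4] = a$10bc0
  sorted[5] = bc0a$10
  sorted[6] = c0a$10b
sorted[4] = a$10bc0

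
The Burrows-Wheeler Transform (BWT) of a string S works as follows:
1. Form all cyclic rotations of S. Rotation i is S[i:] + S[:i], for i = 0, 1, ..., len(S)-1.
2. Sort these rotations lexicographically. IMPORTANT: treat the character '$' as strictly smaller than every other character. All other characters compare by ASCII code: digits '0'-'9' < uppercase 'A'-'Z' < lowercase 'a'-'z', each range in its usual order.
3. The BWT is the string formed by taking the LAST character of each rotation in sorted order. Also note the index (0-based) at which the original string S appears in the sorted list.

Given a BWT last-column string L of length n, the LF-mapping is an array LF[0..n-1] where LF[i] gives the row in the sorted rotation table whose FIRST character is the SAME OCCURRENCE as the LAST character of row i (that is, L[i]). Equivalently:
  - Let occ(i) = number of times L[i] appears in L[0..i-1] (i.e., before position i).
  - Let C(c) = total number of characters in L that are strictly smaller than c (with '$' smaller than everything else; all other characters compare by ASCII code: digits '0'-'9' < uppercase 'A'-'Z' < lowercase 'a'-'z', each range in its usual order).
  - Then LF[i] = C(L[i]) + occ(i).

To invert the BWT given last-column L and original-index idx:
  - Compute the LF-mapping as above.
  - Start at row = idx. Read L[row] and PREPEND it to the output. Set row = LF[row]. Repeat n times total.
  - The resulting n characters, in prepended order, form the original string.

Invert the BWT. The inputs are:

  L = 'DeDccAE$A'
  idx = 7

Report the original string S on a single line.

Answer: cDAeAEcD$

Derivation:
LF mapping: 3 8 4 6 7 1 5 0 2
Walk LF starting at row 7, prepending L[row]:
  step 1: row=7, L[7]='$', prepend. Next row=LF[7]=0
  step 2: row=0, L[0]='D', prepend. Next row=LF[0]=3
  step 3: row=3, L[3]='c', prepend. Next row=LF[3]=6
  step 4: row=6, L[6]='E', prepend. Next row=LF[6]=5
  step 5: row=5, L[5]='A', prepend. Next row=LF[5]=1
  step 6: row=1, L[1]='e', prepend. Next row=LF[1]=8
  step 7: row=8, L[8]='A', prepend. Next row=LF[8]=2
  step 8: row=2, L[2]='D', prepend. Next row=LF[2]=4
  step 9: row=4, L[4]='c', prepend. Next row=LF[4]=7
Reversed output: cDAeAEcD$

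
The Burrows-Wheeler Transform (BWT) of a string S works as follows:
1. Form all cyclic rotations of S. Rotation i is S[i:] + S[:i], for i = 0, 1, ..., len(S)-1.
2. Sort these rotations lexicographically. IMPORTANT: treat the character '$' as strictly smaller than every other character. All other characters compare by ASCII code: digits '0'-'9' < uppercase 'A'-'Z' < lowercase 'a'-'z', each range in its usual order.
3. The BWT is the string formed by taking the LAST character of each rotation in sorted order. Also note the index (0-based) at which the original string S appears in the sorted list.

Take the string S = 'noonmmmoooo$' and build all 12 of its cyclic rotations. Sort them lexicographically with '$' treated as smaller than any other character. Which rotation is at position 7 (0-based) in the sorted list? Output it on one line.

Answer: onmmmoooo$no

Derivation:
All 12 rotations (rotation i = S[i:]+S[:i]):
  rot[0] = noonmmmoooo$
  rot[1] = oonmmmoooo$n
  rot[2] = onmmmoooo$no
  rot[3] = nmmmoooo$noo
  rot[4] = mmmoooo$noon
  rot[5] = mmoooo$noonm
  rot[6] = moooo$noonmm
  rot[7] = oooo$noonmmm
  rot[8] = ooo$noonmmmo
  rot[9] = oo$noonmmmoo
  rot[10] = o$noonmmmooo
  rot[11] = $noonmmmoooo
Sorted (with $ < everything):
  sorted[0] = $noonmmmoooo
  sorted[1] = mmmoooo$noon
  sorted[2] = mmoooo$noonm
  sorted[3] = moooo$noonmm
  sorted[4] = nmmmoooo$noo
  sorted[5] = noonmmmoooo$
  sorted[6] = o$noonmmmooo
  sorted[7] = onmmmoooo$no
  sorted[8] = oo$noonmmmoo
  sorted[9] = oonmmmoooo$n
  sorted[10] = ooo$noonmmmo
  sorted[11] = oooo$noonmmm
sorted[7] = onmmmoooo$no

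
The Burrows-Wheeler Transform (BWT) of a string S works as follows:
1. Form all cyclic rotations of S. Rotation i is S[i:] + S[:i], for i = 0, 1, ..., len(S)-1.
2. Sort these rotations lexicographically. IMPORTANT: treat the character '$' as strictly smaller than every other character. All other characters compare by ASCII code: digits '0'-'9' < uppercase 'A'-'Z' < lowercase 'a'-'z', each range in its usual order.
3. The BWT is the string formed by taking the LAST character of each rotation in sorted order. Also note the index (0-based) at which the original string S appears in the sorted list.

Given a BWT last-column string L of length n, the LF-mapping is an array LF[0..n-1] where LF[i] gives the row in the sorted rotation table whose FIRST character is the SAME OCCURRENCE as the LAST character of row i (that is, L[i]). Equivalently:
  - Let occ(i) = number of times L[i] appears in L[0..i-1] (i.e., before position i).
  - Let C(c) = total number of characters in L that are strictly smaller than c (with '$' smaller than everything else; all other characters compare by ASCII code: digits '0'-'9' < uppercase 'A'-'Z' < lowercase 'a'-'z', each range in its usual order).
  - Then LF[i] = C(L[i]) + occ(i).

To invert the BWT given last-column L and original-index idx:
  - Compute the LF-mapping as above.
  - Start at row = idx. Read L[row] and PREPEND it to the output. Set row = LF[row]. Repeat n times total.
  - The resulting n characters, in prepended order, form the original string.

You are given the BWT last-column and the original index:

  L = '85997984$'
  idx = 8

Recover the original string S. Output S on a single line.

LF mapping: 4 2 6 7 3 8 5 1 0
Walk LF starting at row 8, prepending L[row]:
  step 1: row=8, L[8]='$', prepend. Next row=LF[8]=0
  step 2: row=0, L[0]='8', prepend. Next row=LF[0]=4
  step 3: row=4, L[4]='7', prepend. Next row=LF[4]=3
  step 4: row=3, L[3]='9', prepend. Next row=LF[3]=7
  step 5: row=7, L[7]='4', prepend. Next row=LF[7]=1
  step 6: row=1, L[1]='5', prepend. Next row=LF[1]=2
  step 7: row=2, L[2]='9', prepend. Next row=LF[2]=6
  step 8: row=6, L[6]='8', prepend. Next row=LF[6]=5
  step 9: row=5, L[5]='9', prepend. Next row=LF[5]=8
Reversed output: 98954978$

Answer: 98954978$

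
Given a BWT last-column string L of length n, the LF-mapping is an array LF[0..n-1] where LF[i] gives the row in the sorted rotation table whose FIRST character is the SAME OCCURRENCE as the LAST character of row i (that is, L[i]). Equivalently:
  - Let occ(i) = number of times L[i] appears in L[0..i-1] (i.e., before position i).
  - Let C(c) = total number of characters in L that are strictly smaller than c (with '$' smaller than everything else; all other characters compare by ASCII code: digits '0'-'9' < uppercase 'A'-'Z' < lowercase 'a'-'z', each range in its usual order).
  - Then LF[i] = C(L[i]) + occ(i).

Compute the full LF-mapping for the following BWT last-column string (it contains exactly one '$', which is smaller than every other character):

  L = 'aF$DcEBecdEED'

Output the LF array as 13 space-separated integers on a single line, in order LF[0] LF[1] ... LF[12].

Answer: 8 7 0 2 9 4 1 12 10 11 5 6 3

Derivation:
Char counts: '$':1, 'B':1, 'D':2, 'E':3, 'F':1, 'a':1, 'c':2, 'd':1, 'e':1
C (first-col start): C('$')=0, C('B')=1, C('D')=2, C('E')=4, C('F')=7, C('a')=8, C('c')=9, C('d')=11, C('e')=12
L[0]='a': occ=0, LF[0]=C('a')+0=8+0=8
L[1]='F': occ=0, LF[1]=C('F')+0=7+0=7
L[2]='$': occ=0, LF[2]=C('$')+0=0+0=0
L[3]='D': occ=0, LF[3]=C('D')+0=2+0=2
L[4]='c': occ=0, LF[4]=C('c')+0=9+0=9
L[5]='E': occ=0, LF[5]=C('E')+0=4+0=4
L[6]='B': occ=0, LF[6]=C('B')+0=1+0=1
L[7]='e': occ=0, LF[7]=C('e')+0=12+0=12
L[8]='c': occ=1, LF[8]=C('c')+1=9+1=10
L[9]='d': occ=0, LF[9]=C('d')+0=11+0=11
L[10]='E': occ=1, LF[10]=C('E')+1=4+1=5
L[11]='E': occ=2, LF[11]=C('E')+2=4+2=6
L[12]='D': occ=1, LF[12]=C('D')+1=2+1=3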